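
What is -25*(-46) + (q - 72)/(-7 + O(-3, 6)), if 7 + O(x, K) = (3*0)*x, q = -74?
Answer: 8123/7 ≈ 1160.4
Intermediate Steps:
O(x, K) = -7 (O(x, K) = -7 + (3*0)*x = -7 + 0*x = -7 + 0 = -7)
-25*(-46) + (q - 72)/(-7 + O(-3, 6)) = -25*(-46) + (-74 - 72)/(-7 - 7) = 1150 - 146/(-14) = 1150 - 146*(-1/14) = 1150 + 73/7 = 8123/7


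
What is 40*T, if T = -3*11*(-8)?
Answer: 10560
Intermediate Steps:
T = 264 (T = -33*(-8) = 264)
40*T = 40*264 = 10560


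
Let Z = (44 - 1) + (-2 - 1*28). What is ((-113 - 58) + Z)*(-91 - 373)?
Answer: 73312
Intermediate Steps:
Z = 13 (Z = 43 + (-2 - 28) = 43 - 30 = 13)
((-113 - 58) + Z)*(-91 - 373) = ((-113 - 58) + 13)*(-91 - 373) = (-171 + 13)*(-464) = -158*(-464) = 73312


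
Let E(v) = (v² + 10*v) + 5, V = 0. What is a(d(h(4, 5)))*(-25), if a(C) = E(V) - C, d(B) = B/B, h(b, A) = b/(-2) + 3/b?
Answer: -100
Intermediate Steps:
E(v) = 5 + v² + 10*v
h(b, A) = 3/b - b/2 (h(b, A) = b*(-½) + 3/b = -b/2 + 3/b = 3/b - b/2)
d(B) = 1
a(C) = 5 - C (a(C) = (5 + 0² + 10*0) - C = (5 + 0 + 0) - C = 5 - C)
a(d(h(4, 5)))*(-25) = (5 - 1*1)*(-25) = (5 - 1)*(-25) = 4*(-25) = -100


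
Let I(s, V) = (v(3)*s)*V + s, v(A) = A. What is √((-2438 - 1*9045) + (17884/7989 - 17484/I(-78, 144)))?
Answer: I*√23216590894277552421/44970081 ≈ 107.15*I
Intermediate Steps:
I(s, V) = s + 3*V*s (I(s, V) = (3*s)*V + s = 3*V*s + s = s + 3*V*s)
√((-2438 - 1*9045) + (17884/7989 - 17484/I(-78, 144))) = √((-2438 - 1*9045) + (17884/7989 - 17484*(-1/(78*(1 + 3*144))))) = √((-2438 - 9045) + (17884*(1/7989) - 17484*(-1/(78*(1 + 432))))) = √(-11483 + (17884/7989 - 17484/((-78*433)))) = √(-11483 + (17884/7989 - 17484/(-33774))) = √(-11483 + (17884/7989 - 17484*(-1/33774))) = √(-11483 + (17884/7989 + 2914/5629)) = √(-11483 + 123948982/44970081) = √(-516267491141/44970081) = I*√23216590894277552421/44970081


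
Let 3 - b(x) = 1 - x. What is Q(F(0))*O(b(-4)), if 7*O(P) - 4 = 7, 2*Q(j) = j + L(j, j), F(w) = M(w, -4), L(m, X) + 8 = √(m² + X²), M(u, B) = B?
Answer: -66/7 + 22*√2/7 ≈ -4.9839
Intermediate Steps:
L(m, X) = -8 + √(X² + m²) (L(m, X) = -8 + √(m² + X²) = -8 + √(X² + m²))
F(w) = -4
Q(j) = -4 + j/2 + √2*√(j²)/2 (Q(j) = (j + (-8 + √(j² + j²)))/2 = (j + (-8 + √(2*j²)))/2 = (j + (-8 + √2*√(j²)))/2 = (-8 + j + √2*√(j²))/2 = -4 + j/2 + √2*√(j²)/2)
b(x) = 2 + x (b(x) = 3 - (1 - x) = 3 + (-1 + x) = 2 + x)
O(P) = 11/7 (O(P) = 4/7 + (⅐)*7 = 4/7 + 1 = 11/7)
Q(F(0))*O(b(-4)) = (-4 + (½)*(-4) + √2*√((-4)²)/2)*(11/7) = (-4 - 2 + √2*√16/2)*(11/7) = (-4 - 2 + (½)*√2*4)*(11/7) = (-4 - 2 + 2*√2)*(11/7) = (-6 + 2*√2)*(11/7) = -66/7 + 22*√2/7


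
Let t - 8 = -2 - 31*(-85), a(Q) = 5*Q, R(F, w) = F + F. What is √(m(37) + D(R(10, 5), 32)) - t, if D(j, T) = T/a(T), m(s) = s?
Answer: -2641 + √930/5 ≈ -2634.9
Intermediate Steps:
R(F, w) = 2*F
D(j, T) = ⅕ (D(j, T) = T/((5*T)) = T*(1/(5*T)) = ⅕)
t = 2641 (t = 8 + (-2 - 31*(-85)) = 8 + (-2 + 2635) = 8 + 2633 = 2641)
√(m(37) + D(R(10, 5), 32)) - t = √(37 + ⅕) - 1*2641 = √(186/5) - 2641 = √930/5 - 2641 = -2641 + √930/5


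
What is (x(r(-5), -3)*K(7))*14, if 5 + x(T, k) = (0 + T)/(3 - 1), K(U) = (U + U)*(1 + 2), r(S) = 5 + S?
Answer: -2940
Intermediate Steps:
K(U) = 6*U (K(U) = (2*U)*3 = 6*U)
x(T, k) = -5 + T/2 (x(T, k) = -5 + (0 + T)/(3 - 1) = -5 + T/2)
(x(r(-5), -3)*K(7))*14 = ((-5 + (5 - 5)/2)*(6*7))*14 = ((-5 + (1/2)*0)*42)*14 = ((-5 + 0)*42)*14 = -5*42*14 = -210*14 = -2940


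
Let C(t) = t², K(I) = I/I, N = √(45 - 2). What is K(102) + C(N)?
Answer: 44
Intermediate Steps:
N = √43 ≈ 6.5574
K(I) = 1
K(102) + C(N) = 1 + (√43)² = 1 + 43 = 44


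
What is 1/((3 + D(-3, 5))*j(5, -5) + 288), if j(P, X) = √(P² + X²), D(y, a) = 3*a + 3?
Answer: 16/3383 - 35*√2/20298 ≈ 0.0022910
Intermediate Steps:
D(y, a) = 3 + 3*a
1/((3 + D(-3, 5))*j(5, -5) + 288) = 1/((3 + (3 + 3*5))*√(5² + (-5)²) + 288) = 1/((3 + (3 + 15))*√(25 + 25) + 288) = 1/((3 + 18)*√50 + 288) = 1/(21*(5*√2) + 288) = 1/(105*√2 + 288) = 1/(288 + 105*√2)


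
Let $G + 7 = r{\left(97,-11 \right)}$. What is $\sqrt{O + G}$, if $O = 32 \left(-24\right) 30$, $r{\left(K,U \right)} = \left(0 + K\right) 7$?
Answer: $4 i \sqrt{1398} \approx 149.56 i$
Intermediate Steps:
$r{\left(K,U \right)} = 7 K$ ($r{\left(K,U \right)} = K 7 = 7 K$)
$G = 672$ ($G = -7 + 7 \cdot 97 = -7 + 679 = 672$)
$O = -23040$ ($O = \left(-768\right) 30 = -23040$)
$\sqrt{O + G} = \sqrt{-23040 + 672} = \sqrt{-22368} = 4 i \sqrt{1398}$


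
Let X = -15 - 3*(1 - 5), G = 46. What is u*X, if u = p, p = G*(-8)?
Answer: 1104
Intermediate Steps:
p = -368 (p = 46*(-8) = -368)
X = -3 (X = -15 - 3*(-4) = -15 - 1*(-12) = -15 + 12 = -3)
u = -368
u*X = -368*(-3) = 1104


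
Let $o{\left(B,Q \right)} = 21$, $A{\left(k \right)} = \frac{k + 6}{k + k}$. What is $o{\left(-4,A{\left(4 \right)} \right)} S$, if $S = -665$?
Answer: $-13965$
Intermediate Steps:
$A{\left(k \right)} = \frac{6 + k}{2 k}$
$o{\left(-4,A{\left(4 \right)} \right)} S = 21 \left(-665\right) = -13965$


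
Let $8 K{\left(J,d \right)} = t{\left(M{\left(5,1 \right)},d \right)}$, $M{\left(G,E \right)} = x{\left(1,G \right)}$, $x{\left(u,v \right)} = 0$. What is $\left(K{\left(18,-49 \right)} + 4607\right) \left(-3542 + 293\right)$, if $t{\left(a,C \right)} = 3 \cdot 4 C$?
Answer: $- \frac{29458683}{2} \approx -1.4729 \cdot 10^{7}$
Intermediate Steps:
$M{\left(G,E \right)} = 0$
$t{\left(a,C \right)} = 12 C$
$K{\left(J,d \right)} = \frac{3 d}{2}$ ($K{\left(J,d \right)} = \frac{12 d}{8} = \frac{3 d}{2}$)
$\left(K{\left(18,-49 \right)} + 4607\right) \left(-3542 + 293\right) = \left(\frac{3}{2} \left(-49\right) + 4607\right) \left(-3542 + 293\right) = \left(- \frac{147}{2} + 4607\right) \left(-3249\right) = \frac{9067}{2} \left(-3249\right) = - \frac{29458683}{2}$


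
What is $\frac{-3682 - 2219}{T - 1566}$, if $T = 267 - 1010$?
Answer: $\frac{5901}{2309} \approx 2.5557$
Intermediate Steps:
$T = -743$ ($T = 267 - 1010 = -743$)
$\frac{-3682 - 2219}{T - 1566} = \frac{-3682 - 2219}{-743 - 1566} = - \frac{5901}{-2309} = \left(-5901\right) \left(- \frac{1}{2309}\right) = \frac{5901}{2309}$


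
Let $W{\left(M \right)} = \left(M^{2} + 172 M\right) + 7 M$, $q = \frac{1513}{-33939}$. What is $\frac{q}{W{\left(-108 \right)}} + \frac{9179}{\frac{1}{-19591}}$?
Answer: $- \frac{46798627948613315}{260244252} \approx -1.7983 \cdot 10^{8}$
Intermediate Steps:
$q = - \frac{1513}{33939}$ ($q = 1513 \left(- \frac{1}{33939}\right) = - \frac{1513}{33939} \approx -0.04458$)
$W{\left(M \right)} = M^{2} + 179 M$
$\frac{q}{W{\left(-108 \right)}} + \frac{9179}{\frac{1}{-19591}} = - \frac{1513}{33939 \left(- 108 \left(179 - 108\right)\right)} + \frac{9179}{\frac{1}{-19591}} = - \frac{1513}{33939 \left(\left(-108\right) 71\right)} + \frac{9179}{- \frac{1}{19591}} = - \frac{1513}{33939 \left(-7668\right)} + 9179 \left(-19591\right) = \left(- \frac{1513}{33939}\right) \left(- \frac{1}{7668}\right) - 179825789 = \frac{1513}{260244252} - 179825789 = - \frac{46798627948613315}{260244252}$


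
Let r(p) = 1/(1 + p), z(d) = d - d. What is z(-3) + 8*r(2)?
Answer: 8/3 ≈ 2.6667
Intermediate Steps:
z(d) = 0
z(-3) + 8*r(2) = 0 + 8/(1 + 2) = 0 + 8/3 = 8/3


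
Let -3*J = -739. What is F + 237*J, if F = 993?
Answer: 59374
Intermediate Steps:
J = 739/3 (J = -⅓*(-739) = 739/3 ≈ 246.33)
F + 237*J = 993 + 237*(739/3) = 993 + 58381 = 59374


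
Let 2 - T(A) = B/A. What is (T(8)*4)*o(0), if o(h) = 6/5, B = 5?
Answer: 33/5 ≈ 6.6000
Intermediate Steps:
o(h) = 6/5 (o(h) = 6*(1/5) = 6/5)
T(A) = 2 - 5/A
(T(8)*4)*o(0) = ((2 - 5/8)*4)*(6/5) = ((11/8)*4)*(6/5) = (11/2)*(6/5) = 33/5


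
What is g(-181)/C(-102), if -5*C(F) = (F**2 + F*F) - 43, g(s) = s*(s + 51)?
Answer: -23530/4153 ≈ -5.6658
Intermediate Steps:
g(s) = s*(51 + s)
C(F) = 43/5 - 2*F**2/5 (C(F) = -((F**2 + F*F) - 43)/5 = -((F**2 + F**2) - 43)/5 = -(2*F**2 - 43)/5 = -(-43 + 2*F**2)/5 = 43/5 - 2*F**2/5)
g(-181)/C(-102) = (-181*(51 - 181))/(43/5 - 2/5*(-102)**2) = (-181*(-130))/(43/5 - 2/5*10404) = 23530/(43/5 - 20808/5) = 23530/(-4153) = 23530*(-1/4153) = -23530/4153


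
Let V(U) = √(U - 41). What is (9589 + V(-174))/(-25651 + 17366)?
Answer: -9589/8285 - I*√215/8285 ≈ -1.1574 - 0.0017698*I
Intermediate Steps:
V(U) = √(-41 + U)
(9589 + V(-174))/(-25651 + 17366) = (9589 + √(-41 - 174))/(-25651 + 17366) = (9589 + √(-215))/(-8285) = (9589 + I*√215)*(-1/8285) = -9589/8285 - I*√215/8285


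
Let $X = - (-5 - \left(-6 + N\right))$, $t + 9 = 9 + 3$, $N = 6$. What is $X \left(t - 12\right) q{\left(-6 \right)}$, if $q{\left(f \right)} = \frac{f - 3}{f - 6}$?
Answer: $- \frac{135}{4} \approx -33.75$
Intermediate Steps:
$t = 3$ ($t = -9 + \left(9 + 3\right) = -9 + 12 = 3$)
$q{\left(f \right)} = \frac{-3 + f}{-6 + f}$
$X = 5$ ($X = - (-5 + \left(6 - 6\right)) = - (-5 + 0) = \left(-1\right) \left(-5\right) = 5$)
$X \left(t - 12\right) q{\left(-6 \right)} = 5 \left(3 - 12\right) \frac{-3 - 6}{-6 - 6} = 5 \left(3 - 12\right) \frac{1}{-12} \left(-9\right) = 5 \left(-9\right) \left(\left(- \frac{1}{12}\right) \left(-9\right)\right) = \left(-45\right) \frac{3}{4} = - \frac{135}{4}$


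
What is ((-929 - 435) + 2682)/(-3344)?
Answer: -659/1672 ≈ -0.39414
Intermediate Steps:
((-929 - 435) + 2682)/(-3344) = (-1364 + 2682)*(-1/3344) = 1318*(-1/3344) = -659/1672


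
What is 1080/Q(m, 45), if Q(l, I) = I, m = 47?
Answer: 24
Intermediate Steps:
1080/Q(m, 45) = 1080/45 = 1080*(1/45) = 24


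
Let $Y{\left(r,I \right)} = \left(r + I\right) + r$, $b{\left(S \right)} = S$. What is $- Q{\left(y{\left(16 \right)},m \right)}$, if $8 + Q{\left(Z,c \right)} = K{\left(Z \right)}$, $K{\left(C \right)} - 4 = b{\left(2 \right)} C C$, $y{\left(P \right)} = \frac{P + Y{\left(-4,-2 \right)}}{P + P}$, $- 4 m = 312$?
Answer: $\frac{503}{128} \approx 3.9297$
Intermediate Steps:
$m = -78$ ($m = \left(- \frac{1}{4}\right) 312 = -78$)
$Y{\left(r,I \right)} = I + 2 r$ ($Y{\left(r,I \right)} = \left(I + r\right) + r = I + 2 r$)
$y{\left(P \right)} = \frac{-10 + P}{2 P}$ ($y{\left(P \right)} = \frac{P + \left(-2 + 2 \left(-4\right)\right)}{P + P} = \frac{P - 10}{2 P} = \left(P - 10\right) \frac{1}{2 P} = \left(-10 + P\right) \frac{1}{2 P} = \frac{-10 + P}{2 P}$)
$K{\left(C \right)} = 4 + 2 C^{2}$ ($K{\left(C \right)} = 4 + 2 C C = 4 + 2 C^{2}$)
$Q{\left(Z,c \right)} = -4 + 2 Z^{2}$ ($Q{\left(Z,c \right)} = -8 + \left(4 + 2 Z^{2}\right) = -4 + 2 Z^{2}$)
$- Q{\left(y{\left(16 \right)},m \right)} = - (-4 + 2 \left(\frac{-10 + 16}{2 \cdot 16}\right)^{2}) = - (-4 + 2 \left(\frac{1}{2} \cdot \frac{1}{16} \cdot 6\right)^{2}) = - (-4 + 2 \left(\frac{3}{16}\right)^{2}) = - (-4 + 2 \cdot \frac{9}{256}) = - (-4 + \frac{9}{128}) = \left(-1\right) \left(- \frac{503}{128}\right) = \frac{503}{128}$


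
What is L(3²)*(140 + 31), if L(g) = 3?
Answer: 513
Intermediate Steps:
L(3²)*(140 + 31) = 3*(140 + 31) = 3*171 = 513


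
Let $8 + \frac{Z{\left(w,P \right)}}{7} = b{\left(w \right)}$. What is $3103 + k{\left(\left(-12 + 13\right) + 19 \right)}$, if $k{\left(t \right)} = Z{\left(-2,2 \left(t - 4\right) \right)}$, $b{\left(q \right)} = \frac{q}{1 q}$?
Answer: $3054$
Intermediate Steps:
$b{\left(q \right)} = 1$ ($b{\left(q \right)} = \frac{q}{q} = 1$)
$Z{\left(w,P \right)} = -49$ ($Z{\left(w,P \right)} = -56 + 7 \cdot 1 = -56 + 7 = -49$)
$k{\left(t \right)} = -49$
$3103 + k{\left(\left(-12 + 13\right) + 19 \right)} = 3103 - 49 = 3054$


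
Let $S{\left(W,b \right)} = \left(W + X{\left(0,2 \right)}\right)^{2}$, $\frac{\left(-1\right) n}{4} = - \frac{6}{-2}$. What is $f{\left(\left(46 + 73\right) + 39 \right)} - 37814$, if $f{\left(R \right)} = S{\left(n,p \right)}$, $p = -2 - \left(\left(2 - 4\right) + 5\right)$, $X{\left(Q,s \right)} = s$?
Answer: $-37714$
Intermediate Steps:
$n = -12$ ($n = - 4 \left(- \frac{6}{-2}\right) = - 4 \left(\left(-6\right) \left(- \frac{1}{2}\right)\right) = \left(-4\right) 3 = -12$)
$p = -5$ ($p = -2 - \left(-2 + 5\right) = -2 - 3 = -5$)
$S{\left(W,b \right)} = \left(2 + W\right)^{2}$ ($S{\left(W,b \right)} = \left(W + 2\right)^{2} = \left(2 + W\right)^{2}$)
$f{\left(R \right)} = 100$ ($f{\left(R \right)} = \left(2 - 12\right)^{2} = \left(-10\right)^{2} = 100$)
$f{\left(\left(46 + 73\right) + 39 \right)} - 37814 = 100 - 37814 = -37714$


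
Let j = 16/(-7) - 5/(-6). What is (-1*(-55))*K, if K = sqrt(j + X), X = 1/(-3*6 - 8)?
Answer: 55*I*sqrt(111111)/273 ≈ 67.155*I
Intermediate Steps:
X = -1/26 (X = 1/(-18 - 8) = 1/(-26) = -1/26 ≈ -0.038462)
j = -61/42 (j = 16*(-1/7) - 5*(-1/6) = -16/7 + 5/6 = -61/42 ≈ -1.4524)
K = I*sqrt(111111)/273 (K = sqrt(-61/42 - 1/26) = sqrt(-407/273) = I*sqrt(111111)/273 ≈ 1.221*I)
(-1*(-55))*K = (-1*(-55))*(I*sqrt(111111)/273) = 55*(I*sqrt(111111)/273) = 55*I*sqrt(111111)/273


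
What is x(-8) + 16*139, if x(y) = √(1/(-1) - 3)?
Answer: 2224 + 2*I ≈ 2224.0 + 2.0*I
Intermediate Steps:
x(y) = 2*I (x(y) = √(-1 - 3) = √(-4) = 2*I)
x(-8) + 16*139 = 2*I + 16*139 = 2*I + 2224 = 2224 + 2*I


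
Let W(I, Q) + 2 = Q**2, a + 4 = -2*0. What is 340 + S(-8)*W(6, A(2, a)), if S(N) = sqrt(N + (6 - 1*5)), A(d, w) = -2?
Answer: 340 + 2*I*sqrt(7) ≈ 340.0 + 5.2915*I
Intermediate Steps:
a = -4 (a = -4 - 2*0 = -4 + 0 = -4)
W(I, Q) = -2 + Q**2
S(N) = sqrt(1 + N) (S(N) = sqrt(N + (6 - 5)) = sqrt(N + 1) = sqrt(1 + N))
340 + S(-8)*W(6, A(2, a)) = 340 + sqrt(1 - 8)*(-2 + (-2)**2) = 340 + sqrt(-7)*(-2 + 4) = 340 + (I*sqrt(7))*2 = 340 + 2*I*sqrt(7)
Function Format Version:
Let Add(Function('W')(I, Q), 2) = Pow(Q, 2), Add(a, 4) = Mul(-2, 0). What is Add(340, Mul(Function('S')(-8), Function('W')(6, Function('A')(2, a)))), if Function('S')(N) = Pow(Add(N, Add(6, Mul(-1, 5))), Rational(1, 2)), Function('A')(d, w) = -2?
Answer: Add(340, Mul(2, I, Pow(7, Rational(1, 2)))) ≈ Add(340.00, Mul(5.2915, I))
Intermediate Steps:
a = -4 (a = Add(-4, Mul(-2, 0)) = Add(-4, 0) = -4)
Function('W')(I, Q) = Add(-2, Pow(Q, 2))
Function('S')(N) = Pow(Add(1, N), Rational(1, 2)) (Function('S')(N) = Pow(Add(N, Add(6, -5)), Rational(1, 2)) = Pow(Add(N, 1), Rational(1, 2)) = Pow(Add(1, N), Rational(1, 2)))
Add(340, Mul(Function('S')(-8), Function('W')(6, Function('A')(2, a)))) = Add(340, Mul(Pow(Add(1, -8), Rational(1, 2)), Add(-2, Pow(-2, 2)))) = Add(340, Mul(Pow(-7, Rational(1, 2)), Add(-2, 4))) = Add(340, Mul(Mul(I, Pow(7, Rational(1, 2))), 2)) = Add(340, Mul(2, I, Pow(7, Rational(1, 2))))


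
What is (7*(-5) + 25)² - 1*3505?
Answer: -3405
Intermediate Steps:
(7*(-5) + 25)² - 1*3505 = (-35 + 25)² - 3505 = (-10)² - 3505 = 100 - 3505 = -3405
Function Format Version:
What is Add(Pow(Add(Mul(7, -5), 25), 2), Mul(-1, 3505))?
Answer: -3405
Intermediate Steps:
Add(Pow(Add(Mul(7, -5), 25), 2), Mul(-1, 3505)) = Add(Pow(Add(-35, 25), 2), -3505) = Add(Pow(-10, 2), -3505) = Add(100, -3505) = -3405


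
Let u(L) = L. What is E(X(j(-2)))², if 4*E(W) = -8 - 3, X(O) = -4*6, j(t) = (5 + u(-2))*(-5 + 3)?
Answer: 121/16 ≈ 7.5625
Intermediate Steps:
j(t) = -6 (j(t) = (5 - 2)*(-5 + 3) = 3*(-2) = -6)
X(O) = -24
E(W) = -11/4 (E(W) = (-8 - 3)/4 = (¼)*(-11) = -11/4)
E(X(j(-2)))² = (-11/4)² = 121/16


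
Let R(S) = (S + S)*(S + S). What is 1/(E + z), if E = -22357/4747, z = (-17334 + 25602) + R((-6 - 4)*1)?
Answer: 4747/41124639 ≈ 0.00011543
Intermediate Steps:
R(S) = 4*S² (R(S) = (2*S)*(2*S) = 4*S²)
z = 8668 (z = (-17334 + 25602) + 4*((-6 - 4)*1)² = 8268 + 4*(-10*1)² = 8268 + 4*(-10)² = 8268 + 4*100 = 8268 + 400 = 8668)
E = -22357/4747 (E = -22357*1/4747 = -22357/4747 ≈ -4.7097)
1/(E + z) = 1/(-22357/4747 + 8668) = 1/(41124639/4747) = 4747/41124639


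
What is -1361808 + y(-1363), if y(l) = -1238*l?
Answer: 325586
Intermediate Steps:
-1361808 + y(-1363) = -1361808 - 1238*(-1363) = -1361808 + 1687394 = 325586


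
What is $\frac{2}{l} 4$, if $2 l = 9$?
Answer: $\frac{16}{9} \approx 1.7778$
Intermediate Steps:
$l = \frac{9}{2}$ ($l = \frac{1}{2} \cdot 9 = \frac{9}{2} \approx 4.5$)
$\frac{2}{l} 4 = \frac{2}{\frac{9}{2}} \cdot 4 = 2 \cdot \frac{2}{9} \cdot 4 = \frac{4}{9} \cdot 4 = \frac{16}{9}$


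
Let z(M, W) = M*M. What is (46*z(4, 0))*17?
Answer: 12512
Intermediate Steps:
z(M, W) = M**2
(46*z(4, 0))*17 = (46*4**2)*17 = (46*16)*17 = 736*17 = 12512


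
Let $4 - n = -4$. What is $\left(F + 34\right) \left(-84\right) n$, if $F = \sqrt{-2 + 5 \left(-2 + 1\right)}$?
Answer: $-22848 - 672 i \sqrt{7} \approx -22848.0 - 1777.9 i$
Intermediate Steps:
$n = 8$ ($n = 4 - -4 = 4 + 4 = 8$)
$F = i \sqrt{7}$ ($F = \sqrt{-2 + 5 \left(-1\right)} = \sqrt{-2 - 5} = \sqrt{-7} = i \sqrt{7} \approx 2.6458 i$)
$\left(F + 34\right) \left(-84\right) n = \left(i \sqrt{7} + 34\right) \left(-84\right) 8 = \left(34 + i \sqrt{7}\right) \left(-84\right) 8 = \left(-2856 - 84 i \sqrt{7}\right) 8 = -22848 - 672 i \sqrt{7}$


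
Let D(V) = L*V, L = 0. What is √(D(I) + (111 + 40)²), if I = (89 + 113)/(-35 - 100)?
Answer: 151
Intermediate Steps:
I = -202/135 (I = 202/(-135) = 202*(-1/135) = -202/135 ≈ -1.4963)
D(V) = 0 (D(V) = 0*V = 0)
√(D(I) + (111 + 40)²) = √(0 + (111 + 40)²) = √(0 + 151²) = √(0 + 22801) = √22801 = 151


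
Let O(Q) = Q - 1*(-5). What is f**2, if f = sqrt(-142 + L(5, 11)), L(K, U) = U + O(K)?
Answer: -121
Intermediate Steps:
O(Q) = 5 + Q (O(Q) = Q + 5 = 5 + Q)
L(K, U) = 5 + K + U (L(K, U) = U + (5 + K) = 5 + K + U)
f = 11*I (f = sqrt(-142 + (5 + 5 + 11)) = sqrt(-142 + 21) = sqrt(-121) = 11*I ≈ 11.0*I)
f**2 = (11*I)**2 = -121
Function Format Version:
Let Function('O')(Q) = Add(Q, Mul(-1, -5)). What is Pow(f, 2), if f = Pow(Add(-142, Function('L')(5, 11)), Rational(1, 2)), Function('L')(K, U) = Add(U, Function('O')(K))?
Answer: -121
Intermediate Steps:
Function('O')(Q) = Add(5, Q) (Function('O')(Q) = Add(Q, 5) = Add(5, Q))
Function('L')(K, U) = Add(5, K, U) (Function('L')(K, U) = Add(U, Add(5, K)) = Add(5, K, U))
f = Mul(11, I) (f = Pow(Add(-142, Add(5, 5, 11)), Rational(1, 2)) = Pow(Add(-142, 21), Rational(1, 2)) = Pow(-121, Rational(1, 2)) = Mul(11, I) ≈ Mul(11.000, I))
Pow(f, 2) = Pow(Mul(11, I), 2) = -121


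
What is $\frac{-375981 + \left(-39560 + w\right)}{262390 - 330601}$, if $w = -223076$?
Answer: $\frac{638617}{68211} \approx 9.3624$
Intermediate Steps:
$\frac{-375981 + \left(-39560 + w\right)}{262390 - 330601} = \frac{-375981 - 262636}{262390 - 330601} = \frac{-375981 - 262636}{-68211} = \left(-638617\right) \left(- \frac{1}{68211}\right) = \frac{638617}{68211}$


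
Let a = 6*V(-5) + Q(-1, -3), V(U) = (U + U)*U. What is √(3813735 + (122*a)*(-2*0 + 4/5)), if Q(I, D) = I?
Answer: √96072935/5 ≈ 1960.3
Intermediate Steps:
V(U) = 2*U² (V(U) = (2*U)*U = 2*U²)
a = 299 (a = 6*(2*(-5)²) - 1 = 6*(2*25) - 1 = 6*50 - 1 = 300 - 1 = 299)
√(3813735 + (122*a)*(-2*0 + 4/5)) = √(3813735 + (122*299)*(-2*0 + 4/5)) = √(3813735 + 36478*(0 + 4*(⅕))) = √(3813735 + 36478*(0 + ⅘)) = √(3813735 + 36478*(⅘)) = √(3813735 + 145912/5) = √(19214587/5) = √96072935/5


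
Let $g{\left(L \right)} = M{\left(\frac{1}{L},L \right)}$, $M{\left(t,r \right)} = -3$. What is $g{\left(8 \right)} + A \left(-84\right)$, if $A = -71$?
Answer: $5961$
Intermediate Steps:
$g{\left(L \right)} = -3$
$g{\left(8 \right)} + A \left(-84\right) = -3 - -5964 = -3 + 5964 = 5961$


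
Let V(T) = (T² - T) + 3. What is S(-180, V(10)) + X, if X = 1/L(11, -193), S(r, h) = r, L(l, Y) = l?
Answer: -1979/11 ≈ -179.91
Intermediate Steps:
V(T) = 3 + T² - T
X = 1/11 ≈ 0.090909
S(-180, V(10)) + X = -180 + 1/11 = -1979/11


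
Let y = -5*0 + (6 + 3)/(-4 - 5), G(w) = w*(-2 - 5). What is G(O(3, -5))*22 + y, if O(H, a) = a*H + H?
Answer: 1847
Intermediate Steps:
O(H, a) = H + H*a (O(H, a) = H*a + H = H + H*a)
G(w) = -7*w (G(w) = w*(-7) = -7*w)
y = -1 (y = 0 + 9/(-9) = 0 + 9*(-1/9) = 0 - 1 = -1)
G(O(3, -5))*22 + y = -21*(1 - 5)*22 - 1 = -21*(-4)*22 - 1 = -7*(-12)*22 - 1 = 84*22 - 1 = 1848 - 1 = 1847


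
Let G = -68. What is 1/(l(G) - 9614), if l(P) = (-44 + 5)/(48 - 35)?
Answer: -1/9617 ≈ -0.00010398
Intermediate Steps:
l(P) = -3 (l(P) = -39/13 = -39*1/13 = -3)
1/(l(G) - 9614) = 1/(-3 - 9614) = 1/(-9617) = -1/9617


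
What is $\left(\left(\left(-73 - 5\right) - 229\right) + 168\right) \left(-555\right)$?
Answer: $77145$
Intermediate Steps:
$\left(\left(\left(-73 - 5\right) - 229\right) + 168\right) \left(-555\right) = \left(\left(-78 - 229\right) + 168\right) \left(-555\right) = \left(-307 + 168\right) \left(-555\right) = \left(-139\right) \left(-555\right) = 77145$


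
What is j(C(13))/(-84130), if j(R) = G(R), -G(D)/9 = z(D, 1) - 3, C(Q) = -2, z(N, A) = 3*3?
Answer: 27/42065 ≈ 0.00064186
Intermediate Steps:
z(N, A) = 9
G(D) = -54 (G(D) = -9*(9 - 3) = -9*6 = -54)
j(R) = -54
j(C(13))/(-84130) = -54/(-84130) = -54*(-1/84130) = 27/42065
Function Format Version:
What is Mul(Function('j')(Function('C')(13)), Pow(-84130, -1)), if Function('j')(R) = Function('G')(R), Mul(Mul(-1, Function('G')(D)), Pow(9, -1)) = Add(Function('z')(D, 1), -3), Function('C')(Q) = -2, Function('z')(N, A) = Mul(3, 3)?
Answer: Rational(27, 42065) ≈ 0.00064186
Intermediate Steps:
Function('z')(N, A) = 9
Function('G')(D) = -54 (Function('G')(D) = Mul(-9, Add(9, -3)) = Mul(-9, 6) = -54)
Function('j')(R) = -54
Mul(Function('j')(Function('C')(13)), Pow(-84130, -1)) = Mul(-54, Pow(-84130, -1)) = Mul(-54, Rational(-1, 84130)) = Rational(27, 42065)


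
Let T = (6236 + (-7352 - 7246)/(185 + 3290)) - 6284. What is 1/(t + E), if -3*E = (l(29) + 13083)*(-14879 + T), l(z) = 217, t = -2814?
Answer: 417/27602137598 ≈ 1.5108e-8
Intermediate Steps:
T = -181398/3475 (T = (6236 - 14598/3475) - 6284 = 21655502/3475 - 6284 = -181398/3475 ≈ -52.201)
E = 27603311036/417 (E = -(217 + 13083)*(-14879 - 181398/3475)/3 = -13300*(-51885923)/(3*3475) = -⅓*(-27603311036/139) = 27603311036/417 ≈ 6.6195e+7)
1/(t + E) = 1/(-2814 + 27603311036/417) = 1/(27602137598/417) = 417/27602137598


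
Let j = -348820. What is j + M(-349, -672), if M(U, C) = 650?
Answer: -348170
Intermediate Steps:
j + M(-349, -672) = -348820 + 650 = -348170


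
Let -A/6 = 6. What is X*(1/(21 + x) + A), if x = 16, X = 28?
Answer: -37268/37 ≈ -1007.2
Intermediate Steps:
A = -36 (A = -6*6 = -36)
X*(1/(21 + x) + A) = 28*(1/(21 + 16) - 36) = 28*(1/37 - 36) = 28*(-1331/37) = -37268/37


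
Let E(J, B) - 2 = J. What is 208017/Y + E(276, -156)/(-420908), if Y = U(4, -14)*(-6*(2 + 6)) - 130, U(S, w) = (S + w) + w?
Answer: 10944466915/53770997 ≈ 203.54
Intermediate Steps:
E(J, B) = 2 + J
U(S, w) = S + 2*w
Y = 1022 (Y = (4 + 2*(-14))*(-6*(2 + 6)) - 130 = (4 - 28)*(-6*8) - 130 = -24*(-48) - 130 = 1152 - 130 = 1022)
208017/Y + E(276, -156)/(-420908) = 208017/1022 + (2 + 276)/(-420908) = 208017*(1/1022) + 278*(-1/420908) = 208017/1022 - 139/210454 = 10944466915/53770997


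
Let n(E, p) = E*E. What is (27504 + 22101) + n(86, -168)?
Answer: 57001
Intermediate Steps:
n(E, p) = E**2
(27504 + 22101) + n(86, -168) = (27504 + 22101) + 86**2 = 49605 + 7396 = 57001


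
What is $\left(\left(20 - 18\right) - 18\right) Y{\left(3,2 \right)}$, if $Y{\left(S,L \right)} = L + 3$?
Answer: $-80$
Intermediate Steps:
$Y{\left(S,L \right)} = 3 + L$
$\left(\left(20 - 18\right) - 18\right) Y{\left(3,2 \right)} = \left(\left(20 - 18\right) - 18\right) \left(3 + 2\right) = \left(2 - 18\right) 5 = \left(-16\right) 5 = -80$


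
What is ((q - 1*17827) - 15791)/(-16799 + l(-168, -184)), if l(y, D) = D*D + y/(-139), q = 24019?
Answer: -1334261/2371091 ≈ -0.56272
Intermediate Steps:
l(y, D) = D² - y/139 (l(y, D) = D² + y*(-1/139) = D² - y/139)
((q - 1*17827) - 15791)/(-16799 + l(-168, -184)) = ((24019 - 1*17827) - 15791)/(-16799 + ((-184)² - 1/139*(-168))) = ((24019 - 17827) - 15791)/(-16799 + (33856 + 168/139)) = (6192 - 15791)/(-16799 + 4706152/139) = -9599/2371091/139 = -9599*139/2371091 = -1334261/2371091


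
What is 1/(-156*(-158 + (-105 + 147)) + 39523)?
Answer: 1/57619 ≈ 1.7355e-5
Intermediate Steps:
1/(-156*(-158 + (-105 + 147)) + 39523) = 1/(-156*(-158 + 42) + 39523) = 1/(-156*(-116) + 39523) = 1/(18096 + 39523) = 1/57619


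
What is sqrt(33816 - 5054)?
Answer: sqrt(28762) ≈ 169.59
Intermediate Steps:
sqrt(33816 - 5054) = sqrt(28762)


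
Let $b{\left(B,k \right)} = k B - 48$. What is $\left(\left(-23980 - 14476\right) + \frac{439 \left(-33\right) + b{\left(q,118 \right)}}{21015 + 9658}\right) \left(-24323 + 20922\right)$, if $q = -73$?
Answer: $\frac{4011765309837}{30673} \approx 1.3079 \cdot 10^{8}$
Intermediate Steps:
$b{\left(B,k \right)} = -48 + B k$ ($b{\left(B,k \right)} = B k - 48 = -48 + B k$)
$\left(\left(-23980 - 14476\right) + \frac{439 \left(-33\right) + b{\left(q,118 \right)}}{21015 + 9658}\right) \left(-24323 + 20922\right) = \left(\left(-23980 - 14476\right) + \frac{439 \left(-33\right) - 8662}{21015 + 9658}\right) \left(-24323 + 20922\right) = \left(\left(-23980 - 14476\right) + \frac{-14487 - 8662}{30673}\right) \left(-3401\right) = \left(-38456 + \left(-14487 - 8662\right) \frac{1}{30673}\right) \left(-3401\right) = \left(-38456 - \frac{23149}{30673}\right) \left(-3401\right) = \left(- \frac{1179584037}{30673}\right) \left(-3401\right) = \frac{4011765309837}{30673}$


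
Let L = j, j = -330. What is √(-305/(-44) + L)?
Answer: I*√156365/22 ≈ 17.974*I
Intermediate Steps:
L = -330
√(-305/(-44) + L) = √(-305/(-44) - 330) = √(-305*(-1/44) - 330) = √(305/44 - 330) = √(-14215/44) = I*√156365/22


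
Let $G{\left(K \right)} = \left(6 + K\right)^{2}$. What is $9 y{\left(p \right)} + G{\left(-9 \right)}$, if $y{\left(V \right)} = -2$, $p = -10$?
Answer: $-9$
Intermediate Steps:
$9 y{\left(p \right)} + G{\left(-9 \right)} = 9 \left(-2\right) + \left(6 - 9\right)^{2} = -18 + \left(-3\right)^{2} = -18 + 9 = -9$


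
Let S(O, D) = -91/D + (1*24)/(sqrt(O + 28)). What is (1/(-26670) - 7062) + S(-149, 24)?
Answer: -251259553/35560 - 24*I/11 ≈ -7065.8 - 2.1818*I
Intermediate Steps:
S(O, D) = -91/D + 24/sqrt(28 + O) (S(O, D) = -91/D + 24/(sqrt(28 + O)) = -91/D + 24/sqrt(28 + O))
(1/(-26670) - 7062) + S(-149, 24) = (1/(-26670) - 7062) + (-91/24 + 24/sqrt(28 - 149)) = (-1/26670 - 7062) + (-91*1/24 + 24/sqrt(-121)) = -188343541/26670 + (-91/24 + 24*(-I/11)) = -188343541/26670 + (-91/24 - 24*I/11) = -251259553/35560 - 24*I/11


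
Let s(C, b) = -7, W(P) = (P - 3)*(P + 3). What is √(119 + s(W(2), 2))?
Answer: 4*√7 ≈ 10.583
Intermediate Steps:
W(P) = (-3 + P)*(3 + P)
√(119 + s(W(2), 2)) = √(119 - 7) = √112 = 4*√7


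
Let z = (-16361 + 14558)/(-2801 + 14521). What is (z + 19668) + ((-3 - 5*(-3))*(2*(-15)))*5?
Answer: 209411157/11720 ≈ 17868.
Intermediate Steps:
z = -1803/11720 ≈ -0.15384
(z + 19668) + ((-3 - 5*(-3))*(2*(-15)))*5 = (-1803/11720 + 19668) + ((-3 - 5*(-3))*(2*(-15)))*5 = 230507157/11720 + ((-3 + 15)*(-30))*5 = 230507157/11720 + (12*(-30))*5 = 230507157/11720 - 360*5 = 230507157/11720 - 1800 = 209411157/11720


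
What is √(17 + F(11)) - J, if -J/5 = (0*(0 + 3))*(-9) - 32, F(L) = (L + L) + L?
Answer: -160 + 5*√2 ≈ -152.93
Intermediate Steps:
F(L) = 3*L (F(L) = 2*L + L = 3*L)
J = 160 (J = -5*((0*(0 + 3))*(-9) - 32) = -5*((0*3)*(-9) - 32) = -5*(0*(-9) - 32) = -5*(0 - 32) = -5*(-32) = 160)
√(17 + F(11)) - J = √(17 + 3*11) - 1*160 = √(17 + 33) - 160 = √50 - 160 = 5*√2 - 160 = -160 + 5*√2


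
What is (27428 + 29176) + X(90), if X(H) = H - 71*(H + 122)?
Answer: 41642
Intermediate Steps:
X(H) = -8662 - 70*H (X(H) = H - 71*(122 + H) = H + (-8662 - 71*H) = -8662 - 70*H)
(27428 + 29176) + X(90) = (27428 + 29176) + (-8662 - 70*90) = 56604 + (-8662 - 6300) = 56604 - 14962 = 41642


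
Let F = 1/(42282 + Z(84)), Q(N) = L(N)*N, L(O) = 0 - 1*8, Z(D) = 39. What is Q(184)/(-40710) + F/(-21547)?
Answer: 9726832633/269007723165 ≈ 0.036158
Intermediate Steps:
L(O) = -8 (L(O) = 0 - 8 = -8)
Q(N) = -8*N
F = 1/42321 (F = 1/(42282 + 39) = 1/42321 ≈ 2.3629e-5)
Q(184)/(-40710) + F/(-21547) = -8*184/(-40710) + (1/42321)/(-21547) = -1472*(-1/40710) + (1/42321)*(-1/21547) = 32/885 - 1/911890587 = 9726832633/269007723165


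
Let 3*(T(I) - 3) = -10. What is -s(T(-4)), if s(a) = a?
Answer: ⅓ ≈ 0.33333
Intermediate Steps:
T(I) = -⅓ (T(I) = 3 + (⅓)*(-10) = 3 - 10/3 = -⅓)
-s(T(-4)) = -1*(-⅓) = ⅓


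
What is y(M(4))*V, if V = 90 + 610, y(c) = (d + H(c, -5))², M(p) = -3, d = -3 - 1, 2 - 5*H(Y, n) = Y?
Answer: 6300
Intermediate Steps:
H(Y, n) = ⅖ - Y/5
d = -4
y(c) = (-18/5 - c/5)² (y(c) = (-4 + (⅖ - c/5))² = (-18/5 - c/5)²)
V = 700
y(M(4))*V = ((18 - 3)²/25)*700 = ((1/25)*15²)*700 = ((1/25)*225)*700 = 9*700 = 6300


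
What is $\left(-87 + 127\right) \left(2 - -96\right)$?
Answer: $3920$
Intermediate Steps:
$\left(-87 + 127\right) \left(2 - -96\right) = 40 \left(2 + 96\right) = 40 \cdot 98 = 3920$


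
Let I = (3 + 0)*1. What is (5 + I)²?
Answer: 64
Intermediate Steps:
I = 3 (I = 3*1 = 3)
(5 + I)² = (5 + 3)² = 8² = 64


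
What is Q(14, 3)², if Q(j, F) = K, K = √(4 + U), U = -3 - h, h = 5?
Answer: -4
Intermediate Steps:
U = -8 (U = -3 - 1*5 = -3 - 5 = -8)
K = 2*I (K = √(4 - 8) = √(-4) = 2*I ≈ 2.0*I)
Q(j, F) = 2*I
Q(14, 3)² = (2*I)² = -4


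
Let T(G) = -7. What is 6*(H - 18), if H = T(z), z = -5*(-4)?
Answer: -150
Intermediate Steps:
z = 20
H = -7
6*(H - 18) = 6*(-7 - 18) = 6*(-25) = -150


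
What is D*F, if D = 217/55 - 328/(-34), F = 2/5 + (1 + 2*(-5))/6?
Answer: -12709/850 ≈ -14.952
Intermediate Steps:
F = -11/10 (F = 2*(⅕) + (1 - 10)*(⅙) = ⅖ - 9*⅙ = ⅖ - 3/2 = -11/10 ≈ -1.1000)
D = 12709/935 (D = 217*(1/55) - 328*(-1/34) = 217/55 + 164/17 = 12709/935 ≈ 13.593)
D*F = (12709/935)*(-11/10) = -12709/850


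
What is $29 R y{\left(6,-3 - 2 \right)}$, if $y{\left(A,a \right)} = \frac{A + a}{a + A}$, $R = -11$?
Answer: $-319$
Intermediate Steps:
$y{\left(A,a \right)} = 1$ ($y{\left(A,a \right)} = \frac{A + a}{A + a} = 1$)
$29 R y{\left(6,-3 - 2 \right)} = 29 \left(-11\right) 1 = \left(-319\right) 1 = -319$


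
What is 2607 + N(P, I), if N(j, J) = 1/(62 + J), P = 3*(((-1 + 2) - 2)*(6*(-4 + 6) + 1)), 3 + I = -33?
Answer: 67783/26 ≈ 2607.0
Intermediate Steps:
I = -36 (I = -3 - 33 = -36)
P = -39 (P = 3*((1 - 2)*(6*2 + 1)) = 3*(-(12 + 1)) = 3*(-1*13) = 3*(-13) = -39)
2607 + N(P, I) = 2607 + 1/(62 - 36) = 2607 + 1/26 = 67783/26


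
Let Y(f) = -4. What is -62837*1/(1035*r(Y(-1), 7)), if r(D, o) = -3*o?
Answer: 62837/21735 ≈ 2.8911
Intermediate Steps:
-62837*1/(1035*r(Y(-1), 7)) = -62837/((45*(-3*7))*23) = -62837/((45*(-21))*23) = -62837/((-945*23)) = -62837/(-21735) = -62837*(-1/21735) = 62837/21735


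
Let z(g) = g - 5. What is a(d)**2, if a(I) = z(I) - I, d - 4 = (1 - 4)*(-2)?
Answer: 25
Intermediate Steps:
z(g) = -5 + g
d = 10 (d = 4 + (1 - 4)*(-2) = 4 - 3*(-2) = 4 + 6 = 10)
a(I) = -5 (a(I) = (-5 + I) - I = -5)
a(d)**2 = (-5)**2 = 25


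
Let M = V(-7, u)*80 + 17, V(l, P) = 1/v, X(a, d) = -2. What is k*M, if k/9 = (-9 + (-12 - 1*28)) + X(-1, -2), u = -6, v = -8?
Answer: -3213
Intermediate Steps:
V(l, P) = -1/8 (V(l, P) = 1/(-8) = -1/8)
M = 7 (M = -1/8*80 + 17 = -10 + 17 = 7)
k = -459 (k = 9*((-9 + (-12 - 1*28)) - 2) = 9*((-9 + (-12 - 28)) - 2) = 9*((-9 - 40) - 2) = 9*(-49 - 2) = 9*(-51) = -459)
k*M = -459*7 = -3213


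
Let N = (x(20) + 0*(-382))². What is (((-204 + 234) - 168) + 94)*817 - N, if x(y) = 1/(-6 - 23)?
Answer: -30232269/841 ≈ -35948.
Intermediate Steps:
x(y) = -1/29 (x(y) = 1/(-29) = -1/29)
N = 1/841 (N = (-1/29 + 0*(-382))² = (-1/29 + 0)² = (-1/29)² = 1/841 ≈ 0.0011891)
(((-204 + 234) - 168) + 94)*817 - N = (((-204 + 234) - 168) + 94)*817 - 1*1/841 = ((30 - 168) + 94)*817 - 1/841 = (-138 + 94)*817 - 1/841 = -44*817 - 1/841 = -35948 - 1/841 = -30232269/841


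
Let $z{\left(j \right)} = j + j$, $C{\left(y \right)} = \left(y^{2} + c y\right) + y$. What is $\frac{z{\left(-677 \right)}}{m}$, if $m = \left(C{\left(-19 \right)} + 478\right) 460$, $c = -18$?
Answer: $- \frac{677}{267260} \approx -0.0025331$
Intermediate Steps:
$C{\left(y \right)} = y^{2} - 17 y$ ($C{\left(y \right)} = \left(y^{2} - 18 y\right) + y = y^{2} - 17 y$)
$z{\left(j \right)} = 2 j$
$m = 534520$ ($m = \left(- 19 \left(-17 - 19\right) + 478\right) 460 = \left(\left(-19\right) \left(-36\right) + 478\right) 460 = \left(684 + 478\right) 460 = 1162 \cdot 460 = 534520$)
$\frac{z{\left(-677 \right)}}{m} = \frac{2 \left(-677\right)}{534520} = \left(-1354\right) \frac{1}{534520} = - \frac{677}{267260}$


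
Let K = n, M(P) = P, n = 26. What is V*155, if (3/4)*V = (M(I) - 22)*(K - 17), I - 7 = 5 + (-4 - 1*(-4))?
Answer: -18600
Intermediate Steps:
I = 12 (I = 7 + (5 + (-4 - 1*(-4))) = 7 + (5 + (-4 + 4)) = 7 + (5 + 0) = 7 + 5 = 12)
K = 26
V = -120 (V = 4*((12 - 22)*(26 - 17))/3 = 4*(-10*9)/3 = (4/3)*(-90) = -120)
V*155 = -120*155 = -18600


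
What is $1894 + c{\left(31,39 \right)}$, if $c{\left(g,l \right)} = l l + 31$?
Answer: $3446$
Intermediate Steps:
$c{\left(g,l \right)} = 31 + l^{2}$ ($c{\left(g,l \right)} = l^{2} + 31 = 31 + l^{2}$)
$1894 + c{\left(31,39 \right)} = 1894 + \left(31 + 39^{2}\right) = 1894 + \left(31 + 1521\right) = 1894 + 1552 = 3446$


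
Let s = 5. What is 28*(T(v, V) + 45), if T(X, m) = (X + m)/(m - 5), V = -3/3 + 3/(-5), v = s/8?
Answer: 27811/22 ≈ 1264.1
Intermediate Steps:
v = 5/8 ≈ 0.62500
V = -8/5 (V = -3*⅓ + 3*(-⅕) = -1 - ⅗ = -8/5 ≈ -1.6000)
T(X, m) = (X + m)/(-5 + m)
28*(T(v, V) + 45) = 28*((5/8 - 8/5)/(-5 - 8/5) + 45) = 28*(-39/40/(-33/5) + 45) = 28*(-5/33*(-39/40) + 45) = 28*(13/88 + 45) = 28*(3973/88) = 27811/22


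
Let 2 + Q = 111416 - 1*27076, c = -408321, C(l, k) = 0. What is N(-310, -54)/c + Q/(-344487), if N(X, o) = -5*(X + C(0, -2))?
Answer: -11656977116/46887092109 ≈ -0.24862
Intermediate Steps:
N(X, o) = -5*X (N(X, o) = -5*(X + 0) = -5*X)
Q = 84338 (Q = -2 + (111416 - 1*27076) = -2 + (111416 - 27076) = -2 + 84340 = 84338)
N(-310, -54)/c + Q/(-344487) = -5*(-310)/(-408321) + 84338/(-344487) = 1550*(-1/408321) + 84338*(-1/344487) = -1550/408321 - 84338/344487 = -11656977116/46887092109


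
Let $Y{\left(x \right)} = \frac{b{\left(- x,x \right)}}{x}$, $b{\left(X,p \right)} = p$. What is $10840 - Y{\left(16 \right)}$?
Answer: $10839$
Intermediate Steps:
$Y{\left(x \right)} = 1$ ($Y{\left(x \right)} = \frac{x}{x} = 1$)
$10840 - Y{\left(16 \right)} = 10840 - 1 = 10839$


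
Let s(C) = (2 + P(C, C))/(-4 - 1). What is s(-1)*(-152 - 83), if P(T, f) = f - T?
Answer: 94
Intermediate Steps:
s(C) = -⅖ (s(C) = (2 + (C - C))/(-4 - 1) = (2 + 0)/(-5) = 2*(-⅕) = -⅖)
s(-1)*(-152 - 83) = -2*(-152 - 83)/5 = -⅖*(-235) = 94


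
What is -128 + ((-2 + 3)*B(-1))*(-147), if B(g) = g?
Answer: 19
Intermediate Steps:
-128 + ((-2 + 3)*B(-1))*(-147) = -128 + ((-2 + 3)*(-1))*(-147) = -128 + (1*(-1))*(-147) = -128 - 1*(-147) = -128 + 147 = 19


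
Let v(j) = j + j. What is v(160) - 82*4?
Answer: -8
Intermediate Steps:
v(j) = 2*j
v(160) - 82*4 = 2*160 - 82*4 = 320 - 328 = -8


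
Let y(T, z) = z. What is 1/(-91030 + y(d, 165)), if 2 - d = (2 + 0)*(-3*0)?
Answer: -1/90865 ≈ -1.1005e-5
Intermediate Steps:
d = 2 (d = 2 - (2 + 0)*(-3*0) = 2 - 2*0 = 2 - 1*0 = 2 + 0 = 2)
1/(-91030 + y(d, 165)) = 1/(-91030 + 165) = 1/(-90865) = -1/90865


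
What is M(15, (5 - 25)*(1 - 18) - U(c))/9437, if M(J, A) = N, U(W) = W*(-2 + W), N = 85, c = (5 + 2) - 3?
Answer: 85/9437 ≈ 0.0090071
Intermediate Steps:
c = 4 (c = 7 - 3 = 4)
M(J, A) = 85
M(15, (5 - 25)*(1 - 18) - U(c))/9437 = 85/9437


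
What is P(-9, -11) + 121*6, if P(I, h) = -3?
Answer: 723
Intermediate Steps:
P(-9, -11) + 121*6 = -3 + 121*6 = -3 + 726 = 723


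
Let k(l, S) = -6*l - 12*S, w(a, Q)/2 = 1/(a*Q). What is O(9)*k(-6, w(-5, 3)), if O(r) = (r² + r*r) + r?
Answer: 32148/5 ≈ 6429.6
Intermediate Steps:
w(a, Q) = 2/(Q*a) (w(a, Q) = 2/((a*Q)) = 2/((Q*a)) = 2*(1/(Q*a)) = 2/(Q*a))
O(r) = r + 2*r² (O(r) = (r² + r²) + r = 2*r² + r = r + 2*r²)
k(l, S) = -12*S - 6*l
O(9)*k(-6, w(-5, 3)) = (9*(1 + 2*9))*(-24/(3*(-5)) - 6*(-6)) = (9*(1 + 18))*(-24*(-1)/(3*5) + 36) = (9*19)*(-12*(-2/15) + 36) = 171*(8/5 + 36) = 171*(188/5) = 32148/5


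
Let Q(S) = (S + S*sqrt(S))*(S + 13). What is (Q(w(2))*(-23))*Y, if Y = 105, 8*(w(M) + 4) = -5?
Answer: 5986785/64 + 5986785*I*sqrt(74)/256 ≈ 93544.0 + 2.0117e+5*I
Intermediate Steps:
w(M) = -37/8 (w(M) = -4 + (1/8)*(-5) = -4 - 5/8 = -37/8)
Q(S) = (13 + S)*(S + S**(3/2)) (Q(S) = (S + S**(3/2))*(13 + S) = (13 + S)*(S + S**(3/2)))
(Q(w(2))*(-23))*Y = (((-37/8)**2 + (-37/8)**(5/2) + 13*(-37/8) + 13*(-37/8)**(3/2))*(-23))*105 = ((1369/64 + 1369*I*sqrt(74)/256 - 481/8 + 13*(-37*I*sqrt(74)/32))*(-23))*105 = ((1369/64 + 1369*I*sqrt(74)/256 - 481/8 - 481*I*sqrt(74)/32)*(-23))*105 = ((-2479/64 - 2479*I*sqrt(74)/256)*(-23))*105 = (57017/64 + 57017*I*sqrt(74)/256)*105 = 5986785/64 + 5986785*I*sqrt(74)/256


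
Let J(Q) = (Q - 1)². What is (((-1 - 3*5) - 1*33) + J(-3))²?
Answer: 1089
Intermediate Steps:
J(Q) = (-1 + Q)²
(((-1 - 3*5) - 1*33) + J(-3))² = (((-1 - 3*5) - 1*33) + (-1 - 3)²)² = (((-1 - 15) - 33) + (-4)²)² = ((-16 - 33) + 16)² = (-49 + 16)² = (-33)² = 1089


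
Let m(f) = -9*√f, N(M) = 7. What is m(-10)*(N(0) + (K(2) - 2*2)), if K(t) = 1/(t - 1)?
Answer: -36*I*√10 ≈ -113.84*I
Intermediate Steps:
K(t) = 1/(-1 + t)
m(-10)*(N(0) + (K(2) - 2*2)) = (-9*I*√10)*(7 + (1/(-1 + 2) - 2*2)) = (-9*I*√10)*(7 + (1/1 - 4)) = (-9*I*√10)*(7 + (1 - 4)) = (-9*I*√10)*(7 - 3) = -9*I*√10*4 = -36*I*√10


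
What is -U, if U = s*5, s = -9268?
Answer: 46340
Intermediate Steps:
U = -46340 (U = -9268*5 = -46340)
-U = -1*(-46340) = 46340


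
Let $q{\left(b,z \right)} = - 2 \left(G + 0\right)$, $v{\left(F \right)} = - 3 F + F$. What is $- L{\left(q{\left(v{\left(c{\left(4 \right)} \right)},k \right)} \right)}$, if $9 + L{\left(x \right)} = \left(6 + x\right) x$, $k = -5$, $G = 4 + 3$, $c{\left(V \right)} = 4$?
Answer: $-103$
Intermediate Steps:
$G = 7$
$v{\left(F \right)} = - 2 F$
$q{\left(b,z \right)} = -14$ ($q{\left(b,z \right)} = - 2 \left(7 + 0\right) = \left(-2\right) 7 = -14$)
$L{\left(x \right)} = -9 + x \left(6 + x\right)$ ($L{\left(x \right)} = -9 + \left(6 + x\right) x = -9 + x \left(6 + x\right)$)
$- L{\left(q{\left(v{\left(c{\left(4 \right)} \right)},k \right)} \right)} = - (-9 + \left(-14\right)^{2} + 6 \left(-14\right)) = - (-9 + 196 - 84) = \left(-1\right) 103 = -103$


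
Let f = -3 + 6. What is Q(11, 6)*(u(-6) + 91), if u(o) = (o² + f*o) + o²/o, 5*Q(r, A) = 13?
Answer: 1339/5 ≈ 267.80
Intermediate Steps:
Q(r, A) = 13/5 (Q(r, A) = (⅕)*13 = 13/5)
f = 3
u(o) = o² + 4*o (u(o) = (o² + 3*o) + o²/o = (o² + 3*o) + o = o² + 4*o)
Q(11, 6)*(u(-6) + 91) = 13*(-6*(4 - 6) + 91)/5 = 13*(-6*(-2) + 91)/5 = 13*(12 + 91)/5 = (13/5)*103 = 1339/5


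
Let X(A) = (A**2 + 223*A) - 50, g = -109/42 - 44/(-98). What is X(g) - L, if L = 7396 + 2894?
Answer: -934719701/86436 ≈ -10814.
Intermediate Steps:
g = -631/294 (g = -109*1/42 - 44*(-1/98) = -109/42 + 22/49 = -631/294 ≈ -2.1463)
L = 10290
X(A) = -50 + A**2 + 223*A
X(g) - L = (-50 + (-631/294)**2 + 223*(-631/294)) - 1*10290 = (-50 + 398161/86436 - 140713/294) - 10290 = -45293261/86436 - 10290 = -934719701/86436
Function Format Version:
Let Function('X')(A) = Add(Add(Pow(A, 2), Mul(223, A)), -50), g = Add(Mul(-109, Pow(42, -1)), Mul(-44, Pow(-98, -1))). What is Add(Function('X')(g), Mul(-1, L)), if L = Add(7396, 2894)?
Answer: Rational(-934719701, 86436) ≈ -10814.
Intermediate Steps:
g = Rational(-631, 294) (g = Add(Mul(-109, Rational(1, 42)), Mul(-44, Rational(-1, 98))) = Add(Rational(-109, 42), Rational(22, 49)) = Rational(-631, 294) ≈ -2.1463)
L = 10290
Function('X')(A) = Add(-50, Pow(A, 2), Mul(223, A))
Add(Function('X')(g), Mul(-1, L)) = Add(Add(-50, Pow(Rational(-631, 294), 2), Mul(223, Rational(-631, 294))), Mul(-1, 10290)) = Add(Add(-50, Rational(398161, 86436), Rational(-140713, 294)), -10290) = Add(Rational(-45293261, 86436), -10290) = Rational(-934719701, 86436)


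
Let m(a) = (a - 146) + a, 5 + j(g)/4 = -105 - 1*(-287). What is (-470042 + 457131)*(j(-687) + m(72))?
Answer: -9115166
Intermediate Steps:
j(g) = 708 (j(g) = -20 + 4*(-105 - 1*(-287)) = -20 + 4*(-105 + 287) = -20 + 4*182 = -20 + 728 = 708)
m(a) = -146 + 2*a (m(a) = (-146 + a) + a = -146 + 2*a)
(-470042 + 457131)*(j(-687) + m(72)) = (-470042 + 457131)*(708 + (-146 + 2*72)) = -12911*(708 + (-146 + 144)) = -12911*(708 - 2) = -12911*706 = -9115166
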